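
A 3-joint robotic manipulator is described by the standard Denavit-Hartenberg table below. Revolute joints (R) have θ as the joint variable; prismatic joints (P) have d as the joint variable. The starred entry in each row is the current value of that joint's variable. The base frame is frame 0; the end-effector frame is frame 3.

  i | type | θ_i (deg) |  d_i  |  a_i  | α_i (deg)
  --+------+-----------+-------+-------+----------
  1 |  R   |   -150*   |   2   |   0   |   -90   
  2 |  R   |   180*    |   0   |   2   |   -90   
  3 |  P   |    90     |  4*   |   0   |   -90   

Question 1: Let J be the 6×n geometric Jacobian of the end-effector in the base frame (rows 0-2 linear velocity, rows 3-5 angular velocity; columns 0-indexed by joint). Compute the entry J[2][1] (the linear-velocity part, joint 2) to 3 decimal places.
2.000

axis z_1 = (0.5000,-0.8660,0.0000); lever o_n−o_1 = (1.7321,1.0000,4.0000)
cross product → J_v[:, 1] = (-3.4641,-2.0000,2.0000)
J_ω[:, 1] = z_1
entry J[2][1] = 2.0000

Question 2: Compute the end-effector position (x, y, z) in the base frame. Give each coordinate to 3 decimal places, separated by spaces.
1.732 1.000 6.000

after link 1: o_1 = (0.0000, 0.0000, 2.0000)
after link 2: o_2 = (1.7321, 1.0000, 2.0000)
after link 3: o_3 = (1.7321, 1.0000, 6.0000)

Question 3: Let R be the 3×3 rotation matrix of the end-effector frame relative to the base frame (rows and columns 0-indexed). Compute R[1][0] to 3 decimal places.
End-effector x-axis (col 0 of R) = (-0.5000,0.8660,-0.0000)
R[1][0] = 0.8660

0.866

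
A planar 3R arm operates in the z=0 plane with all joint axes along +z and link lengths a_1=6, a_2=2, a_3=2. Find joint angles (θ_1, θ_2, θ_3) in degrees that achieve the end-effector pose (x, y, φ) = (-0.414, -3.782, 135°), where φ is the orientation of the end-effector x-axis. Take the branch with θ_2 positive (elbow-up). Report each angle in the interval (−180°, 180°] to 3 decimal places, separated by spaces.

-98.211 119.997 113.214

wrist centre = target − a_3·(cos φ, sin φ) = (1.0002, -5.1962)
cos θ_2 = (28.0011−6²−2²)/(2·6·2) = -0.5000; θ_2 = 119.9971° (elbow-up)
β = atan2(-5.1962,1.0002) = -79.1045°; ψ = atan2(1.7321,5.0001) = 19.1068°
θ_1 = β − ψ = -98.2113°
θ_3 = φ − θ_1 − θ_2 = 113.2142° (wrapped to (-180°,180°])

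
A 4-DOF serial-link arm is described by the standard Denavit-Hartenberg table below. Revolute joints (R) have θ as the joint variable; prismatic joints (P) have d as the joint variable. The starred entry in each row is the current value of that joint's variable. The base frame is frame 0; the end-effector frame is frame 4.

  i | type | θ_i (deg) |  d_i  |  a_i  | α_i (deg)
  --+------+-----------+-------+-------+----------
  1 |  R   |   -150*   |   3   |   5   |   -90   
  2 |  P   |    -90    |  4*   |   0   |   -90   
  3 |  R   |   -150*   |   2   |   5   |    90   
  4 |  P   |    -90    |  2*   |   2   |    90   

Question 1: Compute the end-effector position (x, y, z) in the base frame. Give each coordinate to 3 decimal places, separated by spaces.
after link 1: o_1 = (-4.3301, -2.5000, 3.0000)
after link 2: o_2 = (-2.3301, -5.9641, 3.0000)
after link 3: o_3 = (-2.8122, -9.1292, -1.3301)
after link 4: o_4 = (-1.9462, -6.6292, -2.3301)

-1.946 -6.629 -2.330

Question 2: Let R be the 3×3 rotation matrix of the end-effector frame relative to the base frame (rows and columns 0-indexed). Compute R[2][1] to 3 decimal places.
-0.500

End-effector y-axis (col 1 of R) = (-0.4330,0.7500,-0.5000)
R[2][1] = -0.5000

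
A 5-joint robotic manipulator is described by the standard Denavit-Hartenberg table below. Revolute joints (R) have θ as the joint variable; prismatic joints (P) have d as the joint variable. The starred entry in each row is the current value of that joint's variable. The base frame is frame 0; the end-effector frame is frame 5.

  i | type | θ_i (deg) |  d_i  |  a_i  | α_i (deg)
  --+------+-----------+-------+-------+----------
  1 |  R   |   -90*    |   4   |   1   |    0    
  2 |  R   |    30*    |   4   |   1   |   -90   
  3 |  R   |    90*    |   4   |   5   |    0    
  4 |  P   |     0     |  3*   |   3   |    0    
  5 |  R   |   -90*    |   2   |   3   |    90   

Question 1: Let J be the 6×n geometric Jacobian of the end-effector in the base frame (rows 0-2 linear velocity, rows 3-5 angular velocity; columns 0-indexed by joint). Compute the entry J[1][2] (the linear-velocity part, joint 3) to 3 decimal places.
axis z_2 = (0.8660,0.5000,0.0000); lever o_n−o_2 = (9.2942,1.9019,-8.0000)
cross product → J_v[:, 2] = (-4.0000,6.9282,-3.0000)
J_ω[:, 2] = z_2
entry J[1][2] = 6.9282

6.928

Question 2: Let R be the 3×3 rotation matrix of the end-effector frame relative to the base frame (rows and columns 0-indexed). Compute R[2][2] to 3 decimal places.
End-effector z-axis (col 2 of R) = (0.0000,0.0000,1.0000)
R[2][2] = 1.0000

1.000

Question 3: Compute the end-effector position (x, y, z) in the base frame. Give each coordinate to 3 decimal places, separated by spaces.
after link 1: o_1 = (0.0000, -1.0000, 4.0000)
after link 2: o_2 = (0.5000, -1.8660, 8.0000)
after link 3: o_3 = (3.9641, 0.1340, 3.0000)
after link 4: o_4 = (6.5622, 1.6340, 0.0000)
after link 5: o_5 = (9.7942, 0.0359, 0.0000)

9.794 0.036 0.000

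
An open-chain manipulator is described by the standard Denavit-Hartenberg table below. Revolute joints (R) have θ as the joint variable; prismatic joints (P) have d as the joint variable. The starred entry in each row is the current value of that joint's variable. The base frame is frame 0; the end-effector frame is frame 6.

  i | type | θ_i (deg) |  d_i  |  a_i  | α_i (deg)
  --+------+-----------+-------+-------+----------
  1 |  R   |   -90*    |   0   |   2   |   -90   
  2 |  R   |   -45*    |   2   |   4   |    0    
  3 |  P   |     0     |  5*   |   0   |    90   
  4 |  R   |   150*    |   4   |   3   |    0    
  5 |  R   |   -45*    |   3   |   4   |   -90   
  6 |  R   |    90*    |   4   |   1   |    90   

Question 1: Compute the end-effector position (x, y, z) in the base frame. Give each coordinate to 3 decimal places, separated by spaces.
11.328 4.715 1.770

after link 1: o_1 = (0.0000, -2.0000, 0.0000)
after link 2: o_2 = (2.0000, -4.8284, 2.8284)
after link 3: o_3 = (7.0000, -4.8284, 2.8284)
after link 4: o_4 = (8.5000, -0.1629, 3.8197)
after link 5: o_5 = (12.3637, 2.6905, 5.2090)
after link 6: o_6 = (11.3284, 4.7154, 1.7698)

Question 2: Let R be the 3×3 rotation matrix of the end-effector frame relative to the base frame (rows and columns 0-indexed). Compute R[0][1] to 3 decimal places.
-0.259

End-effector y-axis (col 1 of R) = (-0.2588,0.6830,-0.6830)
R[0][1] = -0.2588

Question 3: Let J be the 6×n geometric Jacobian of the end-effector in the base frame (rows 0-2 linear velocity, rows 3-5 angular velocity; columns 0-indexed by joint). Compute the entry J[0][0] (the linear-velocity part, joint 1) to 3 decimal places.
axis z_0 = ẑ; lever o_n−o_0 = (11.3284,4.7154,1.7698)
cross product → J_v[:, 0] = (-4.7154,11.3284,0.0000)
J_ω[:, 0] = z_0
entry J[0][0] = -4.7154

-4.715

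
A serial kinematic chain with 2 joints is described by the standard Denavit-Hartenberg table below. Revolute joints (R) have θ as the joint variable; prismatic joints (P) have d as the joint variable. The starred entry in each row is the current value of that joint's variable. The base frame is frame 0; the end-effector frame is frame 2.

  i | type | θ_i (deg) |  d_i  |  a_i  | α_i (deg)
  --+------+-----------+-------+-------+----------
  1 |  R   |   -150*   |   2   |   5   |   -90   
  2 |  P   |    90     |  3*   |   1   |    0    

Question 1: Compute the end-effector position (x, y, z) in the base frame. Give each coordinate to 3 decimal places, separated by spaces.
-2.830 -5.098 1.000

after link 1: o_1 = (-4.3301, -2.5000, 2.0000)
after link 2: o_2 = (-2.8301, -5.0981, 1.0000)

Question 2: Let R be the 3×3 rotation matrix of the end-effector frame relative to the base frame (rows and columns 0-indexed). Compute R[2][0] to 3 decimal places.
-1.000

End-effector x-axis (col 0 of R) = (-0.0000,-0.0000,-1.0000)
R[2][0] = -1.0000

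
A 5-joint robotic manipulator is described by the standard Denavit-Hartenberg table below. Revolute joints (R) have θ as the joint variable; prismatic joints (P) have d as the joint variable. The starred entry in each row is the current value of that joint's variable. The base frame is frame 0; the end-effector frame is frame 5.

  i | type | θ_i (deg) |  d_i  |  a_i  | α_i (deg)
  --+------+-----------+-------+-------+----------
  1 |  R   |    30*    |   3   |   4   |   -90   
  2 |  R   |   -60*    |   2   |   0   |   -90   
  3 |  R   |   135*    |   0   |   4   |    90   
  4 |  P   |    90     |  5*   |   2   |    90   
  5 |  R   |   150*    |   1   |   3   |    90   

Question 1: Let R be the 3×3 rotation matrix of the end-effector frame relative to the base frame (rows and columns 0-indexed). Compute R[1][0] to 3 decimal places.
End-effector x-axis (col 0 of R) = (-0.3196,-0.5928,0.7392)
R[1][0] = -0.5928

-0.593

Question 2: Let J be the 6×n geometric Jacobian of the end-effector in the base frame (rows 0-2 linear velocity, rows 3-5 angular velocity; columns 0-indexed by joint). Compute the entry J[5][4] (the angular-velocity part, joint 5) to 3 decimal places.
axis z_4 = (0.0474,-0.7891,-0.6124); lever o_n−o_4 = (-0.9116,-2.5675,1.6052)
cross product → J_v[:, 4] = (-2.8391,0.4822,-0.8410)
J_ω[:, 4] = z_4
entry J[5][4] = -0.6124

-0.612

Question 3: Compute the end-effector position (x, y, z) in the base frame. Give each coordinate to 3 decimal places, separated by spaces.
6.541 -3.304 4.218

after link 1: o_1 = (3.4641, 2.0000, 3.0000)
after link 2: o_2 = (2.4641, 3.7321, 3.0000)
after link 3: o_3 = (2.6536, 0.5755, 0.5505)
after link 4: o_4 = (7.4523, -0.7365, 2.6124)
after link 5: o_5 = (6.5407, -3.3040, 4.2176)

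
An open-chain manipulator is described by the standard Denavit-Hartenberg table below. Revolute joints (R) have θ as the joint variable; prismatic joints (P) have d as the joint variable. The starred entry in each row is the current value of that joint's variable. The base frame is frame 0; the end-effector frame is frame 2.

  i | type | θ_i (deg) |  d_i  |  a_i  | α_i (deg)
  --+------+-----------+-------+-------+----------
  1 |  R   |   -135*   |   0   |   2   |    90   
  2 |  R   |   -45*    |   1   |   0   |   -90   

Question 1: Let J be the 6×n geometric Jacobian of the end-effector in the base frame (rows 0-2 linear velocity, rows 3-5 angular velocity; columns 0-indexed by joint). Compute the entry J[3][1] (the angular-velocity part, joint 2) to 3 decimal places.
-0.707

axis z_1 = (-0.7071,0.7071,0.0000); lever o_n−o_1 = (-0.7071,0.7071,0.0000)
cross product → J_v[:, 1] = (0.0000,0.0000,-0.0000)
J_ω[:, 1] = z_1
entry J[3][1] = -0.7071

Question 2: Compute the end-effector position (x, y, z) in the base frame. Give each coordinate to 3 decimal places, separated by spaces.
after link 1: o_1 = (-1.4142, -1.4142, 0.0000)
after link 2: o_2 = (-2.1213, -0.7071, 0.0000)

-2.121 -0.707 0.000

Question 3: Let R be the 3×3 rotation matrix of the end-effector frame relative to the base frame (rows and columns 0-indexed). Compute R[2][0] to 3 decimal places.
End-effector x-axis (col 0 of R) = (-0.5000,-0.5000,-0.7071)
R[2][0] = -0.7071

-0.707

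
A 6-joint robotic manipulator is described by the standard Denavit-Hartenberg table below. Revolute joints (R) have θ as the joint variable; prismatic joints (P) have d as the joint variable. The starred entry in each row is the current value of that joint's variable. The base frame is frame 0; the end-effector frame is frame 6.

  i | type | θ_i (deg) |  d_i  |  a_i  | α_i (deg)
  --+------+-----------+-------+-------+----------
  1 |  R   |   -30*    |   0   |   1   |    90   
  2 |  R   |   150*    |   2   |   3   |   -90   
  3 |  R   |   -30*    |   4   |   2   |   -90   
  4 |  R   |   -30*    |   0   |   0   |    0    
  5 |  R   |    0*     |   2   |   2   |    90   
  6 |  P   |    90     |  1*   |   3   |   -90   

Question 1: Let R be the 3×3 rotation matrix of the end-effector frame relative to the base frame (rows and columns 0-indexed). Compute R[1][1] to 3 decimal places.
-0.246

End-effector y-axis (col 1 of R) = (-0.0748,-0.2455,0.9665)
R[1][1] = -0.2455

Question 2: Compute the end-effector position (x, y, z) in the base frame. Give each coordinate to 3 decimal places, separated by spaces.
-7.541 5.179 -0.931

after link 1: o_1 = (0.8660, -0.5000, 0.0000)
after link 2: o_2 = (-2.3840, -0.9330, 1.5000)
after link 3: o_3 = (-5.9151, -0.0490, -1.0981)
after link 4: o_4 = (-5.9151, -0.0490, -1.0981)
after link 5: o_5 = (-7.7901, 2.0335, -0.7141)
after link 6: o_6 = (-7.5413, 5.1785, -0.9306)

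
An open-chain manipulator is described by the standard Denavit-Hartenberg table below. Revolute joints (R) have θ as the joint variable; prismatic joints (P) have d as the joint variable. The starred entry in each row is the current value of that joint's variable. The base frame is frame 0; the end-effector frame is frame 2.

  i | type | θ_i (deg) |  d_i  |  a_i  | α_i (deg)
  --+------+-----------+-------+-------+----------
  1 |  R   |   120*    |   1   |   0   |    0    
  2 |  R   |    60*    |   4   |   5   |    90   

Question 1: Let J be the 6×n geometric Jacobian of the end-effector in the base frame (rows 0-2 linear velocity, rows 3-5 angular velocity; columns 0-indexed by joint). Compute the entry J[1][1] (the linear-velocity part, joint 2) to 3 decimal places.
axis z_1 = (0.0000,0.0000,1.0000); lever o_n−o_1 = (-5.0000,0.0000,4.0000)
cross product → J_v[:, 1] = (-0.0000,-5.0000,0.0000)
J_ω[:, 1] = z_1
entry J[1][1] = -5.0000

-5.000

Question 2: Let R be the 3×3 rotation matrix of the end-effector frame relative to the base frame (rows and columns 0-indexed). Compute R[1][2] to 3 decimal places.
End-effector z-axis (col 2 of R) = (0.0000,1.0000,0.0000)
R[1][2] = 1.0000

1.000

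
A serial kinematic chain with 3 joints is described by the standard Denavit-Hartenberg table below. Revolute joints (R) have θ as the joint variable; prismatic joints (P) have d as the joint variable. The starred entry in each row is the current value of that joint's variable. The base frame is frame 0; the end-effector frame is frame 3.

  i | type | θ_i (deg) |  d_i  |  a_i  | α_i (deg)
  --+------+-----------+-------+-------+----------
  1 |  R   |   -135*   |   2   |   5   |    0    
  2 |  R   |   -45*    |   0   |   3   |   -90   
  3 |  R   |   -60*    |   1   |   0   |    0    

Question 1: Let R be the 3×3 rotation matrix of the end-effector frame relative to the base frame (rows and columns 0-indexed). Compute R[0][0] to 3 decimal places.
End-effector x-axis (col 0 of R) = (-0.5000,-0.0000,0.8660)
R[0][0] = -0.5000

-0.500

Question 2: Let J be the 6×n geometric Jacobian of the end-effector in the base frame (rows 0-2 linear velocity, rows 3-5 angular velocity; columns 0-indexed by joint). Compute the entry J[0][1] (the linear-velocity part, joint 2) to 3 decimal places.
axis z_1 = (0.0000,0.0000,1.0000); lever o_n−o_1 = (-3.0000,-1.0000,0.0000)
cross product → J_v[:, 1] = (1.0000,-3.0000,0.0000)
J_ω[:, 1] = z_1
entry J[0][1] = 1.0000

1.000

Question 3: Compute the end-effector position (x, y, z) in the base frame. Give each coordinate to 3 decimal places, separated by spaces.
-6.536 -4.536 2.000

after link 1: o_1 = (-3.5355, -3.5355, 2.0000)
after link 2: o_2 = (-6.5355, -3.5355, 2.0000)
after link 3: o_3 = (-6.5355, -4.5355, 2.0000)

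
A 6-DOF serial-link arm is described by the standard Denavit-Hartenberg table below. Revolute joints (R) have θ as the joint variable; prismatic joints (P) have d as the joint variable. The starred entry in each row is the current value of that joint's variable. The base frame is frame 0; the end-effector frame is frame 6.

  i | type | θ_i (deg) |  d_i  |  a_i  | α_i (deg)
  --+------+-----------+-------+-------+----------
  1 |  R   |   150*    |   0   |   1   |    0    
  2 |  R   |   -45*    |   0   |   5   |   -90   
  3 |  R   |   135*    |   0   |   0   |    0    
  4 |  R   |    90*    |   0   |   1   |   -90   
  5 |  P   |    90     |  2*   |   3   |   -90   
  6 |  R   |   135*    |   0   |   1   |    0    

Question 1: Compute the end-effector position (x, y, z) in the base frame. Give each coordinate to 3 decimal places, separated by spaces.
after link 1: o_1 = (-0.8660, 0.5000, 0.0000)
after link 2: o_2 = (-2.1601, 5.3296, 0.0000)
after link 3: o_3 = (-2.1601, 5.3296, 0.0000)
after link 4: o_4 = (-1.9771, 4.6466, 0.7071)
after link 5: o_5 = (0.5546, 6.7891, 2.1213)
after link 6: o_6 = (0.0010, 6.1231, 1.6213)

0.001 6.123 1.621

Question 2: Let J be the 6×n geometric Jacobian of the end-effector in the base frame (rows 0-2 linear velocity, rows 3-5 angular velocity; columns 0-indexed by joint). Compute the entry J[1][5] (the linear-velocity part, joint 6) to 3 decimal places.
0.300

axis z_5 = (-0.1830,0.6830,-0.7071); lever o_n−o_5 = (-0.5536,-0.6660,-0.5000)
cross product → J_v[:, 5] = (-0.8124,0.3000,0.5000)
J_ω[:, 5] = z_5
entry J[1][5] = 0.3000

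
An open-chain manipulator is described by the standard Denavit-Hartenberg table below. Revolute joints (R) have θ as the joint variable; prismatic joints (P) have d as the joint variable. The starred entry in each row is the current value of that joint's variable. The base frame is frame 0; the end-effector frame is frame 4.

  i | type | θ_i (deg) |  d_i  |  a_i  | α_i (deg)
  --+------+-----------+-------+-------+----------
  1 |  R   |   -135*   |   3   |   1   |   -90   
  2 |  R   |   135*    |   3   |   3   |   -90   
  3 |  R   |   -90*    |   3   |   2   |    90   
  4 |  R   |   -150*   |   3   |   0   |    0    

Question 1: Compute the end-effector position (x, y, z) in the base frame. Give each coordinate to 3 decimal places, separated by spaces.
4.328 -2.743 5.121

after link 1: o_1 = (-0.7071, -0.7071, 3.0000)
after link 2: o_2 = (2.9142, -1.3284, 0.8787)
after link 3: o_3 = (5.8284, -1.2426, 3.0000)
after link 4: o_4 = (4.3284, -2.7426, 5.1213)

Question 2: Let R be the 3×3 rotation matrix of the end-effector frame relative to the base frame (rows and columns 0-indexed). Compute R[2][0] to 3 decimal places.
-0.354

End-effector x-axis (col 0 of R) = (-0.8624,0.3624,-0.3536)
R[2][0] = -0.3536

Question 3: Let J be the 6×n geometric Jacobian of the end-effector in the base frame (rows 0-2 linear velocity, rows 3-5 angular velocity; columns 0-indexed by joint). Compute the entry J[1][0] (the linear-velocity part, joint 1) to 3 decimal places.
axis z_0 = ẑ; lever o_n−o_0 = (4.3284,-2.7426,5.1213)
cross product → J_v[:, 0] = (2.7426,4.3284,-0.0000)
J_ω[:, 0] = z_0
entry J[1][0] = 4.3284

4.328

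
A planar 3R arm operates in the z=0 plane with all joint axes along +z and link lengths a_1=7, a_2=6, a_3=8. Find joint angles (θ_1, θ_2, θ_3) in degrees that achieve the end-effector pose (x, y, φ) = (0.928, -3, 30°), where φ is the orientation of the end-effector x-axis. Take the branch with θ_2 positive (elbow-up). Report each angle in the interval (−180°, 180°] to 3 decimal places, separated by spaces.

wrist centre = target − a_3·(cos φ, sin φ) = (-6.0002, -7.0000)
cos θ_2 = (85.0024−7²−6²)/(2·7·6) = 0.0000; θ_2 = 89.9983° (elbow-up)
β = atan2(-7.0000,-6.0002) = -130.6023°; ψ = atan2(6.0000,7.0002) = 40.6006°
θ_1 = β − ψ = -171.2028°
θ_3 = φ − θ_1 − θ_2 = 111.2045° (wrapped to (-180°,180°])

-171.203 89.998 111.205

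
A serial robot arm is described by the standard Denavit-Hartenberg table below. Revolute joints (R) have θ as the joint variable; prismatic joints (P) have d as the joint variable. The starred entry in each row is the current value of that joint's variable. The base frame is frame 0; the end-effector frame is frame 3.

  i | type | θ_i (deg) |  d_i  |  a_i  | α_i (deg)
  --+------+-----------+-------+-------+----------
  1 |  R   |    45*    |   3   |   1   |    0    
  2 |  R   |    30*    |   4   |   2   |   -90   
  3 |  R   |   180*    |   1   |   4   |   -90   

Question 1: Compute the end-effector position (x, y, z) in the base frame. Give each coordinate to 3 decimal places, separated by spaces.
-0.776 -0.966 7.000

after link 1: o_1 = (0.7071, 0.7071, 3.0000)
after link 2: o_2 = (1.2247, 2.6390, 7.0000)
after link 3: o_3 = (-0.7765, -0.9659, 7.0000)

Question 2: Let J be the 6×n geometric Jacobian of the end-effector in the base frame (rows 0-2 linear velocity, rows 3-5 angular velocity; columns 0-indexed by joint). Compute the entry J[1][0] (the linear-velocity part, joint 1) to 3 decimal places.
-0.776

axis z_0 = ẑ; lever o_n−o_0 = (-0.7765,-0.9659,7.0000)
cross product → J_v[:, 0] = (0.9659,-0.7765,0.0000)
J_ω[:, 0] = z_0
entry J[1][0] = -0.7765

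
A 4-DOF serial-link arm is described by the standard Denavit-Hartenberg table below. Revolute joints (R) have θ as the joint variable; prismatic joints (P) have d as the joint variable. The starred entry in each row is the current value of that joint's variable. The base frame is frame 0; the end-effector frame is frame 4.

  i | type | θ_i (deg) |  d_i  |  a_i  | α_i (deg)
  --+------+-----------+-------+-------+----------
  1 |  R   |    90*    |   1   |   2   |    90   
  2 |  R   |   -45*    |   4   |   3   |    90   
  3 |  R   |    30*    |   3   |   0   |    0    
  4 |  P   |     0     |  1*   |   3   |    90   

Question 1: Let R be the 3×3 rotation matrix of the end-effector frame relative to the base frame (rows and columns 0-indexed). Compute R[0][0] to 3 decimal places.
End-effector x-axis (col 0 of R) = (0.5000,0.6124,-0.6124)
R[0][0] = 0.5000

0.500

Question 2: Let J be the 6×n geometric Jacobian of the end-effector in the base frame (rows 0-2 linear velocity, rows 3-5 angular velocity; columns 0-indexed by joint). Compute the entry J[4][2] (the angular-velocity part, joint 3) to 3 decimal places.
axis z_2 = (0.0000,-0.7071,-0.7071); lever o_n−o_2 = (1.5000,-0.9913,-4.6655)
cross product → J_v[:, 2] = (2.5981,-1.0607,1.0607)
J_ω[:, 2] = z_2
entry J[4][2] = -0.7071

-0.707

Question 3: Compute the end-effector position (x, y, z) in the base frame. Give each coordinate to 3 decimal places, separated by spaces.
after link 1: o_1 = (0.0000, 2.0000, 1.0000)
after link 2: o_2 = (4.0000, 4.1213, -1.1213)
after link 3: o_3 = (4.0000, 2.0000, -3.2426)
after link 4: o_4 = (5.5000, 3.1300, -5.7869)

5.500 3.130 -5.787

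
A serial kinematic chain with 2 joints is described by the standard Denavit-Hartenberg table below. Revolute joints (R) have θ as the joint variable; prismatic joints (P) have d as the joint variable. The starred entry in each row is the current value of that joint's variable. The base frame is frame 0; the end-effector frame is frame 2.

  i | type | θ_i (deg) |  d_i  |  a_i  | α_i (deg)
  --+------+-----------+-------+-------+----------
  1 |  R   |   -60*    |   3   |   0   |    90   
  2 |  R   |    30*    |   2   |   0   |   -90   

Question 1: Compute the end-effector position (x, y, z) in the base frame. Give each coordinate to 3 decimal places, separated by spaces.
after link 1: o_1 = (0.0000, 0.0000, 3.0000)
after link 2: o_2 = (-1.7321, -1.0000, 3.0000)

-1.732 -1.000 3.000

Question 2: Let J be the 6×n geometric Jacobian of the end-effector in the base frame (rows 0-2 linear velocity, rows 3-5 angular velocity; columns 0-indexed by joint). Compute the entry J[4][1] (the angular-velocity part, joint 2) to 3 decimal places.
-0.500

axis z_1 = (-0.8660,-0.5000,0.0000); lever o_n−o_1 = (-1.7321,-1.0000,0.0000)
cross product → J_v[:, 1] = (0.0000,-0.0000,0.0000)
J_ω[:, 1] = z_1
entry J[4][1] = -0.5000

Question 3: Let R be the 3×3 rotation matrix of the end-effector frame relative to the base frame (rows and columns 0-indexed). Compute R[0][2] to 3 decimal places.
End-effector z-axis (col 2 of R) = (-0.2500,0.4330,0.8660)
R[0][2] = -0.2500

-0.250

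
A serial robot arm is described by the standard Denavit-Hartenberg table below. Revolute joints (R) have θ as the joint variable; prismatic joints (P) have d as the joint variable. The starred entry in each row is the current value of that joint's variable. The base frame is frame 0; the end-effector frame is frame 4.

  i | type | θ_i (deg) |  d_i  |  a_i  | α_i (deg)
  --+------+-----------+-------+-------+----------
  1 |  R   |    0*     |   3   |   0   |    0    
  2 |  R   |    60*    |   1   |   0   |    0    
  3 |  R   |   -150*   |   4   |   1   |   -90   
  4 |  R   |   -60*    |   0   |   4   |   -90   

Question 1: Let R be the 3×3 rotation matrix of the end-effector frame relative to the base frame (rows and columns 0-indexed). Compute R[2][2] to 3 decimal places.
-0.500

End-effector z-axis (col 2 of R) = (-0.0000,-0.8660,-0.5000)
R[2][2] = -0.5000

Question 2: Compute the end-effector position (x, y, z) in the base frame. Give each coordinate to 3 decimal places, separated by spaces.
after link 1: o_1 = (0.0000, 0.0000, 3.0000)
after link 2: o_2 = (0.0000, 0.0000, 4.0000)
after link 3: o_3 = (-0.0000, -1.0000, 8.0000)
after link 4: o_4 = (-0.0000, -3.0000, 11.4641)

-0.000 -3.000 11.464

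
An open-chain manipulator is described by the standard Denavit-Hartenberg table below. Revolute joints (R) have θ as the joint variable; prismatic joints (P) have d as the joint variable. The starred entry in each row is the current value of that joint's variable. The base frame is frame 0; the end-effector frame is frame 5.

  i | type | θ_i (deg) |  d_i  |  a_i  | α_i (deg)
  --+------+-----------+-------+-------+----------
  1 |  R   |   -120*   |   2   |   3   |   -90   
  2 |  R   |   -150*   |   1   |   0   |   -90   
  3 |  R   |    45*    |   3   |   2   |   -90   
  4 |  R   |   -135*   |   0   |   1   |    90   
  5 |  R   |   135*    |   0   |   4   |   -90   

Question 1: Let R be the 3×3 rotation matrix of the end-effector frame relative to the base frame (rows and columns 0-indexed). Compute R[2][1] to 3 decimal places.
End-effector y-axis (col 1 of R) = (-0.3933,0.3188,0.8624)
R[2][1] = 0.8624

0.862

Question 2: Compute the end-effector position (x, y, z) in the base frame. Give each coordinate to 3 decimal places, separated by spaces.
after link 1: o_1 = (-1.5000, -2.5981, 2.0000)
after link 2: o_2 = (-0.6340, -3.0981, 2.0000)
after link 3: o_3 = (-1.9963, -2.6293, 5.3052)
after link 4: o_4 = (-1.9566, -3.5605, 5.6676)
after link 5: o_5 = (-4.6671, -1.4267, 3.6426)

-4.667 -1.427 3.643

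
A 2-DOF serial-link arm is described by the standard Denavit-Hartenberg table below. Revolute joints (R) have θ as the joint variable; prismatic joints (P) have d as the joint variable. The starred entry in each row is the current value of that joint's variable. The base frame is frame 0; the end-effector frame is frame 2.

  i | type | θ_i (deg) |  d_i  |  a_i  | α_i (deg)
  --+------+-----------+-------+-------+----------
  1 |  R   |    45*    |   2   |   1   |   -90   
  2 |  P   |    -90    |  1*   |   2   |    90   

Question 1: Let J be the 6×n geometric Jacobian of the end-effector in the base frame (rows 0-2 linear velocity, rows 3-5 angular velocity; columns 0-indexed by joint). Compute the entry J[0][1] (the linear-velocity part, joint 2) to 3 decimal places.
prismatic axis z_1 = (-0.7071,0.7071,0.0000)
J_v[:, 1] = z_1; J_ω[:, 1] = (0,0,0)
entry J[0][1] = -0.7071

-0.707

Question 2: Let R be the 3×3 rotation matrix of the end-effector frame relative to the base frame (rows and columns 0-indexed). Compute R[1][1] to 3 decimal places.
0.707

End-effector y-axis (col 1 of R) = (-0.7071,0.7071,0.0000)
R[1][1] = 0.7071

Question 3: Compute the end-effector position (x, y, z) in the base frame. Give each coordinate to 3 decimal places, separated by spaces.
0.000 1.414 4.000

after link 1: o_1 = (0.7071, 0.7071, 2.0000)
after link 2: o_2 = (0.0000, 1.4142, 4.0000)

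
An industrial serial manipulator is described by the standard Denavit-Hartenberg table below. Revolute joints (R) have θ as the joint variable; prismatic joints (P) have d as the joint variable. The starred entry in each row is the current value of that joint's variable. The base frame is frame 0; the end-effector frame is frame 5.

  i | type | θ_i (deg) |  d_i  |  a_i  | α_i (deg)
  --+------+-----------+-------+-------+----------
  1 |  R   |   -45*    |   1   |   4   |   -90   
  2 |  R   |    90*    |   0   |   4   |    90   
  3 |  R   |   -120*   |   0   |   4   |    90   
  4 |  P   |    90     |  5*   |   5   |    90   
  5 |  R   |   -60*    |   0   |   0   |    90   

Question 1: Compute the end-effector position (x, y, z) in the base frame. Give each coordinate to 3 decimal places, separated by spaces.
after link 1: o_1 = (2.8284, -2.8284, 1.0000)
after link 2: o_2 = (2.8284, -2.8284, -3.0000)
after link 3: o_3 = (0.3789, -5.2779, -1.0000)
after link 4: o_4 = (5.6822, -7.0457, 3.3301)
after link 5: o_5 = (5.6822, -7.0457, 3.3301)

5.682 -7.046 3.330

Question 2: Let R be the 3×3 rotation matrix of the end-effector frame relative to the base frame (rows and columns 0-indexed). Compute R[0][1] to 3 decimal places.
-0.612

End-effector y-axis (col 1 of R) = (-0.6124,-0.6124,0.5000)
R[0][1] = -0.6124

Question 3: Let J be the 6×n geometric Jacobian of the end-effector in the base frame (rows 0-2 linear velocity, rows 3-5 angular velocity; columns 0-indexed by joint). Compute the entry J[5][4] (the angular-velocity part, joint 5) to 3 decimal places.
0.500

axis z_4 = (-0.6124,-0.6124,0.5000); lever o_n−o_4 = (0.0000,0.0000,0.0000)
cross product → J_v[:, 4] = (-0.0000,0.0000,0.0000)
J_ω[:, 4] = z_4
entry J[5][4] = 0.5000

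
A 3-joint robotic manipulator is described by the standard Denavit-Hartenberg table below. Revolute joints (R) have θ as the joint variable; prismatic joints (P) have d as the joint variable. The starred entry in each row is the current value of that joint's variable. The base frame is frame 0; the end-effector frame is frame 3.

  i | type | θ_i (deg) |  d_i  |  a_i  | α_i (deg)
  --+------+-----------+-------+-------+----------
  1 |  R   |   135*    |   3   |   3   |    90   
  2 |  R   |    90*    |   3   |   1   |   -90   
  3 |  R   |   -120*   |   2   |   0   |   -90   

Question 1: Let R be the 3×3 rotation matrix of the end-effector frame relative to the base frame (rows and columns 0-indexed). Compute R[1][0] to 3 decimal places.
End-effector x-axis (col 0 of R) = (0.6124,0.6124,-0.5000)
R[1][0] = 0.6124

0.612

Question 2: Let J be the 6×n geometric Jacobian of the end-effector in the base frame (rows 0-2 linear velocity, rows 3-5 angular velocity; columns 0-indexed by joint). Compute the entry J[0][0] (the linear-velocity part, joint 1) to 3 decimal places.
-2.828

axis z_0 = ẑ; lever o_n−o_0 = (1.4142,2.8284,4.0000)
cross product → J_v[:, 0] = (-2.8284,1.4142,0.0000)
J_ω[:, 0] = z_0
entry J[0][0] = -2.8284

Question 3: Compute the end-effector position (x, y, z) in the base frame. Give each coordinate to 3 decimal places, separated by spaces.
after link 1: o_1 = (-2.1213, 2.1213, 3.0000)
after link 2: o_2 = (0.0000, 4.2426, 4.0000)
after link 3: o_3 = (1.4142, 2.8284, 4.0000)

1.414 2.828 4.000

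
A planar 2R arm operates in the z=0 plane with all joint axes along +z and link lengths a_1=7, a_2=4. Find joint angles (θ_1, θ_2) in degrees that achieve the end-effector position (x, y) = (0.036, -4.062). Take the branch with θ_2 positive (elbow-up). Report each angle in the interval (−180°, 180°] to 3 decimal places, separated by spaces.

cos θ_2 = (16.5011−7²−4²)/(2·7·4) = -0.8661; θ_2 = 150.0029° (elbow-up)
β = atan2(-4.0620,0.0360) = -89.4922°; ψ = atan2(1.9998,3.5358) = 29.4922°
θ_1 = β − ψ = -118.9844°

-118.984 150.003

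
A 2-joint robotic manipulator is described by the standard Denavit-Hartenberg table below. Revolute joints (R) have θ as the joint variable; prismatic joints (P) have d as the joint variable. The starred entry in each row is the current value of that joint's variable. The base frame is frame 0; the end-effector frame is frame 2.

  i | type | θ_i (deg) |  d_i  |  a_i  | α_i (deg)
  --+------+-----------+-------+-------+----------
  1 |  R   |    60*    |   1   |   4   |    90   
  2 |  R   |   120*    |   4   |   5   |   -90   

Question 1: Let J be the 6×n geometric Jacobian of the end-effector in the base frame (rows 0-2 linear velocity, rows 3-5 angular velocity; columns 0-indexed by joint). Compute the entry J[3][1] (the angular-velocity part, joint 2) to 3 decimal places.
0.866

axis z_1 = (0.8660,-0.5000,0.0000); lever o_n−o_1 = (2.2141,-4.1651,4.3301)
cross product → J_v[:, 1] = (-2.1651,-3.7500,-2.5000)
J_ω[:, 1] = z_1
entry J[3][1] = 0.8660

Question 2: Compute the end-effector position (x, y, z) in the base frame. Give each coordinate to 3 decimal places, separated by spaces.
after link 1: o_1 = (2.0000, 3.4641, 1.0000)
after link 2: o_2 = (4.2141, -0.7010, 5.3301)

4.214 -0.701 5.330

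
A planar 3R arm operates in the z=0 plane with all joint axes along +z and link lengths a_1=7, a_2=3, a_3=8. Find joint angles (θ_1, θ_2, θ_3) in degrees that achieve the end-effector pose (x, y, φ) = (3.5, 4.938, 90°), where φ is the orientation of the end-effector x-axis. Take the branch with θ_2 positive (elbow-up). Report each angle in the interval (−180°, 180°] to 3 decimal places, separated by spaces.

-59.997 150.003 -0.006

wrist centre = target − a_3·(cos φ, sin φ) = (3.5000, -3.0620)
cos θ_2 = (21.6258−7²−3²)/(2·7·3) = -0.8661; θ_2 = 150.0030° (elbow-up)
β = atan2(-3.0620,3.5000) = -41.1813°; ψ = atan2(1.4999,4.4018) = 18.8158°
θ_1 = β − ψ = -59.9971°
θ_3 = φ − θ_1 − θ_2 = -0.0059° (wrapped to (-180°,180°])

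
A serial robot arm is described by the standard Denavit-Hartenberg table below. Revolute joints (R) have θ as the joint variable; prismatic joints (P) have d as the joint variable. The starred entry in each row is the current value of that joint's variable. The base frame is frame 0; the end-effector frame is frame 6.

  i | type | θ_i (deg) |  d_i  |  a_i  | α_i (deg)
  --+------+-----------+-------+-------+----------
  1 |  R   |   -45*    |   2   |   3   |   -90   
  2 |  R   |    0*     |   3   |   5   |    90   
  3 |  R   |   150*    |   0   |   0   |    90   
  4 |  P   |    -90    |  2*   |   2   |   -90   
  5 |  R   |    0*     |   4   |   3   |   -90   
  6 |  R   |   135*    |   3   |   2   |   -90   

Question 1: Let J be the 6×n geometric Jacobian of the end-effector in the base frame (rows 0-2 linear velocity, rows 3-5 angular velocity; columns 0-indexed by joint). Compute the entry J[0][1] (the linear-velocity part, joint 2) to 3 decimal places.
axis z_1 = (0.7071,0.7071,0.0000); lever o_n−o_1 = (4.0217,0.8246,-3.5858)
cross product → J_v[:, 1] = (-2.5355,2.5355,-2.2606)
J_ω[:, 1] = z_1
entry J[0][1] = -2.5355

-2.536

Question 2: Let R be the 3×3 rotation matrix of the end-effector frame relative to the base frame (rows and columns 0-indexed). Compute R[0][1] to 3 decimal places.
End-effector y-axis (col 1 of R) = (0.9659,0.2588,0.0000)
R[0][1] = 0.9659

0.966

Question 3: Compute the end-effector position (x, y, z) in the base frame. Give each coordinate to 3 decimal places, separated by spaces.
after link 1: o_1 = (2.1213, -2.1213, 2.0000)
after link 2: o_2 = (7.7782, -3.5355, 2.0000)
after link 3: o_3 = (7.7782, -3.5355, 2.0000)
after link 4: o_4 = (9.7100, -3.0179, 0.0000)
after link 5: o_5 = (8.6748, 0.8458, -3.0000)
after link 6: o_6 = (6.1430, -1.2967, -1.5858)

6.143 -1.297 -1.586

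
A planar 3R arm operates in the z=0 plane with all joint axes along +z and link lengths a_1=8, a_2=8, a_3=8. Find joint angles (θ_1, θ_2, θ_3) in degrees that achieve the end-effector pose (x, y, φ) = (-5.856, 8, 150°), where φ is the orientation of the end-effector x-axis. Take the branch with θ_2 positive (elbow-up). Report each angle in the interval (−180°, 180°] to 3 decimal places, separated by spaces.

wrist centre = target − a_3·(cos φ, sin φ) = (1.0722, 4.0000)
cos θ_2 = (17.1496−8²−8²)/(2·8·8) = -0.8660; θ_2 = 149.9992° (elbow-up)
β = atan2(4.0000,1.0722) = 74.9946°; ψ = atan2(4.0001,1.0719) = 74.9996°
θ_1 = β − ψ = -0.0050°
θ_3 = φ − θ_1 − θ_2 = 0.0058° (wrapped to (-180°,180°])

-0.005 149.999 0.006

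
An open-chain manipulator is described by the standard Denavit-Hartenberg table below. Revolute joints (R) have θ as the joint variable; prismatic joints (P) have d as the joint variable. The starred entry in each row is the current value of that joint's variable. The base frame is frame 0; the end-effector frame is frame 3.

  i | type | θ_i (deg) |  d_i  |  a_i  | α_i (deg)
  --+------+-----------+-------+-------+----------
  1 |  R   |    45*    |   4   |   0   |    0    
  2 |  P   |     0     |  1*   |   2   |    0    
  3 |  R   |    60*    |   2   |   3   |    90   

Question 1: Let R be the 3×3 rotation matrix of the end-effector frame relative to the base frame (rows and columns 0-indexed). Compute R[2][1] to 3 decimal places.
1.000

End-effector y-axis (col 1 of R) = (-0.0000,-0.0000,1.0000)
R[2][1] = 1.0000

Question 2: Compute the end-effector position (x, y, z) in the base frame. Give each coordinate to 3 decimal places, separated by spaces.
0.638 4.312 7.000

after link 1: o_1 = (0.0000, 0.0000, 4.0000)
after link 2: o_2 = (1.4142, 1.4142, 5.0000)
after link 3: o_3 = (0.6378, 4.3120, 7.0000)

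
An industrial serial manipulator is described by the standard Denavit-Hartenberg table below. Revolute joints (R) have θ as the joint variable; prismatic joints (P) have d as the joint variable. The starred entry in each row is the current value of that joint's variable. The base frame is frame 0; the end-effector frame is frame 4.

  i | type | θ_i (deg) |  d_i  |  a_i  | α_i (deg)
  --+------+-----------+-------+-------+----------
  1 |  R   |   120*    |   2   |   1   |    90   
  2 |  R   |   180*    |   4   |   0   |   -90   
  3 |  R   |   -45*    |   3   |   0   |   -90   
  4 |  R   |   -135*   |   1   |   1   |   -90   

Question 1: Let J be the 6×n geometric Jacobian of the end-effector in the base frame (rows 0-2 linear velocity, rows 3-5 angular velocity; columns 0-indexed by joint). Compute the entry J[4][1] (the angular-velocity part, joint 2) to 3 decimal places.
axis z_1 = (0.8660,0.5000,0.0000); lever o_n−o_1 = (2.5223,1.2171,-3.7071)
cross product → J_v[:, 1] = (-1.8536,3.2104,-0.2071)
J_ω[:, 1] = z_1
entry J[4][1] = 0.5000

0.500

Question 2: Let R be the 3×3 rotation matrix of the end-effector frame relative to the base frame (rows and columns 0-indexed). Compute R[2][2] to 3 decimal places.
End-effector z-axis (col 2 of R) = (0.6830,-0.1830,-0.7071)
R[2][2] = -0.7071

-0.707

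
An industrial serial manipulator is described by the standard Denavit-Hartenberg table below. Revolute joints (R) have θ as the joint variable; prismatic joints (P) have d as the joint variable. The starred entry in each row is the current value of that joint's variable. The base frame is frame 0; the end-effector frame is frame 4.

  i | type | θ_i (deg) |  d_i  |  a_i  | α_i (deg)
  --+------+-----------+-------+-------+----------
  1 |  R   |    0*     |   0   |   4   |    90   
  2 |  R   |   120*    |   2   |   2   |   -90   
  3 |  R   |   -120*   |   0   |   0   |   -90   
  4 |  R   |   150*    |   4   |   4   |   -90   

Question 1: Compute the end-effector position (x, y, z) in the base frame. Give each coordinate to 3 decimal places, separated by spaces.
2.134 -1.000 7.232

after link 1: o_1 = (4.0000, 0.0000, 0.0000)
after link 2: o_2 = (3.0000, -2.0000, 1.7321)
after link 3: o_3 = (3.0000, -2.0000, 1.7321)
after link 4: o_4 = (2.1340, -1.0000, 7.2321)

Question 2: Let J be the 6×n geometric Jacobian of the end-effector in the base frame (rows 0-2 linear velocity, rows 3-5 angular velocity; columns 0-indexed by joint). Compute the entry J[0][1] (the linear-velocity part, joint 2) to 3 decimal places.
-7.232

axis z_1 = (0.0000,-1.0000,0.0000); lever o_n−o_1 = (-1.8660,-1.0000,7.2321)
cross product → J_v[:, 1] = (-7.2321,-0.0000,-1.8660)
J_ω[:, 1] = z_1
entry J[0][1] = -7.2321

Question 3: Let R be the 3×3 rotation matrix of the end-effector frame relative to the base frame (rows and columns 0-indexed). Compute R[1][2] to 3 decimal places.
0.433

End-effector z-axis (col 2 of R) = (-0.8750,0.4330,-0.2165)
R[1][2] = 0.4330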